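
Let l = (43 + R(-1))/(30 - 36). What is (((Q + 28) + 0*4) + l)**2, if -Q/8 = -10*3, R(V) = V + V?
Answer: 2455489/36 ≈ 68208.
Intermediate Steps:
R(V) = 2*V
Q = 240 (Q = -(-80)*3 = -8*(-30) = 240)
l = -41/6 (l = (43 + 2*(-1))/(30 - 36) = (43 - 2)/(-6) = 41*(-1/6) = -41/6 ≈ -6.8333)
(((Q + 28) + 0*4) + l)**2 = (((240 + 28) + 0*4) - 41/6)**2 = ((268 + 0) - 41/6)**2 = (268 - 41/6)**2 = (1567/6)**2 = 2455489/36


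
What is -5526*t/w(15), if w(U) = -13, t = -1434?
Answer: -7924284/13 ≈ -6.0956e+5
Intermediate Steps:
-5526*t/w(15) = -(-7924284)/(-13) = -(-7924284)*(-1)/13 = -5526*1434/13 = -7924284/13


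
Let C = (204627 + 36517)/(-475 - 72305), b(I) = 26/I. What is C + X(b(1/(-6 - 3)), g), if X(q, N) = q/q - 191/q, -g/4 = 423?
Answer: -2124683/1419210 ≈ -1.4971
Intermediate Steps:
g = -1692 (g = -4*423 = -1692)
X(q, N) = 1 - 191/q
C = -60286/18195 (C = 241144/(-72780) = 241144*(-1/72780) = -60286/18195 ≈ -3.3133)
C + X(b(1/(-6 - 3)), g) = -60286/18195 + (-191 + 26/(1/(-6 - 3)))/((26/(1/(-6 - 3)))) = -60286/18195 + (-191 + 26/(1/(-9)))/((26/(1/(-9)))) = -60286/18195 + (-191 + 26/(-⅑))/((26/(-⅑))) = -60286/18195 + (-191 + 26*(-9))/((26*(-9))) = -60286/18195 + (-191 - 234)/(-234) = -60286/18195 - 1/234*(-425) = -60286/18195 + 425/234 = -2124683/1419210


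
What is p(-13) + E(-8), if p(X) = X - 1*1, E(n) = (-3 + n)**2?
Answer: 107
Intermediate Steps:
p(X) = -1 + X (p(X) = X - 1 = -1 + X)
p(-13) + E(-8) = (-1 - 13) + (-3 - 8)**2 = -14 + (-11)**2 = -14 + 121 = 107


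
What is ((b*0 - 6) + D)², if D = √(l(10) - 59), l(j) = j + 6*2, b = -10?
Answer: (6 - I*√37)² ≈ -1.0 - 72.993*I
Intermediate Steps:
l(j) = 12 + j (l(j) = j + 12 = 12 + j)
D = I*√37 (D = √((12 + 10) - 59) = √(22 - 59) = √(-37) = I*√37 ≈ 6.0828*I)
((b*0 - 6) + D)² = ((-10*0 - 6) + I*√37)² = ((0 - 6) + I*√37)² = (-6 + I*√37)²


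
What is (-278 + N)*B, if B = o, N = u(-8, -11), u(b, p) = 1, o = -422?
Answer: 116894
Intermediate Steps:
N = 1
B = -422
(-278 + N)*B = (-278 + 1)*(-422) = -277*(-422) = 116894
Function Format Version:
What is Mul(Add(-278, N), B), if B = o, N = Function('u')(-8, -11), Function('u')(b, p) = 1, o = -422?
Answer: 116894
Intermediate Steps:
N = 1
B = -422
Mul(Add(-278, N), B) = Mul(Add(-278, 1), -422) = Mul(-277, -422) = 116894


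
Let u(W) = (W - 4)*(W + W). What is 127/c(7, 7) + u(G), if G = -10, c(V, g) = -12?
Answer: 3233/12 ≈ 269.42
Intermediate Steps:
u(W) = 2*W*(-4 + W) (u(W) = (-4 + W)*(2*W) = 2*W*(-4 + W))
127/c(7, 7) + u(G) = 127/(-12) + 2*(-10)*(-4 - 10) = -1/12*127 + 2*(-10)*(-14) = -127/12 + 280 = 3233/12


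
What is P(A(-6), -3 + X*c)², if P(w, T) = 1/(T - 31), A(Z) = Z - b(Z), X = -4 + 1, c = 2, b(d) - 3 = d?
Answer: 1/1600 ≈ 0.00062500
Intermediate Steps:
b(d) = 3 + d
X = -3
A(Z) = -3 (A(Z) = Z - (3 + Z) = Z + (-3 - Z) = -3)
P(w, T) = 1/(-31 + T)
P(A(-6), -3 + X*c)² = (1/(-31 + (-3 - 3*2)))² = (1/(-31 + (-3 - 6)))² = (1/(-31 - 9))² = (1/(-40))² = (-1/40)² = 1/1600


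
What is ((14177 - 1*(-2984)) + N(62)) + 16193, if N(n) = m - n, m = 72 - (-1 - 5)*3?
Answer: 33382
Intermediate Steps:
m = 90 (m = 72 - (-6)*3 = 72 - 1*(-18) = 72 + 18 = 90)
N(n) = 90 - n
((14177 - 1*(-2984)) + N(62)) + 16193 = ((14177 - 1*(-2984)) + (90 - 1*62)) + 16193 = ((14177 + 2984) + (90 - 62)) + 16193 = (17161 + 28) + 16193 = 17189 + 16193 = 33382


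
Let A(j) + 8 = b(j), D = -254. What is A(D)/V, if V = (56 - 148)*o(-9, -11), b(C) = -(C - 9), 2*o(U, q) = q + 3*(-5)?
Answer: 255/1196 ≈ 0.21321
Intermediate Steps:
o(U, q) = -15/2 + q/2 (o(U, q) = (q + 3*(-5))/2 = (q - 15)/2 = (-15 + q)/2 = -15/2 + q/2)
b(C) = 9 - C (b(C) = -(-9 + C) = 9 - C)
A(j) = 1 - j (A(j) = -8 + (9 - j) = 1 - j)
V = 1196 (V = (56 - 148)*(-15/2 + (½)*(-11)) = -92*(-15/2 - 11/2) = -92*(-13) = 1196)
A(D)/V = (1 - 1*(-254))/1196 = (1 + 254)*(1/1196) = 255*(1/1196) = 255/1196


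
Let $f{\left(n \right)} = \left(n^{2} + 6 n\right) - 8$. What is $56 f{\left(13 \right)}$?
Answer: $13384$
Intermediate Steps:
$f{\left(n \right)} = -8 + n^{2} + 6 n$
$56 f{\left(13 \right)} = 56 \left(-8 + 13^{2} + 6 \cdot 13\right) = 56 \left(-8 + 169 + 78\right) = 56 \cdot 239 = 13384$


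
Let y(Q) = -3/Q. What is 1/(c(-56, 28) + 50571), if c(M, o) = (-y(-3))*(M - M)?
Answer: 1/50571 ≈ 1.9774e-5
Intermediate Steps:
c(M, o) = 0 (c(M, o) = (-(-3)/(-3))*(M - M) = -(-3)*(-1)/3*0 = -1*1*0 = -1*0 = 0)
1/(c(-56, 28) + 50571) = 1/(0 + 50571) = 1/50571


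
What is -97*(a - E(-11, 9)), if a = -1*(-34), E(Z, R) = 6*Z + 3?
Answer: -9409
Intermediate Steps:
E(Z, R) = 3 + 6*Z
a = 34
-97*(a - E(-11, 9)) = -97*(34 - (3 + 6*(-11))) = -97*(34 - (3 - 66)) = -97*(34 - 1*(-63)) = -97*(34 + 63) = -97*97 = -9409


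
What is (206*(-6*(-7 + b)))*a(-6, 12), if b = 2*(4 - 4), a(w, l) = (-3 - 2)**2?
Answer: 216300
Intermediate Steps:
a(w, l) = 25 (a(w, l) = (-5)**2 = 25)
b = 0 (b = 2*0 = 0)
(206*(-6*(-7 + b)))*a(-6, 12) = (206*(-6*(-7 + 0)))*25 = (206*(-6*(-7)))*25 = (206*42)*25 = 8652*25 = 216300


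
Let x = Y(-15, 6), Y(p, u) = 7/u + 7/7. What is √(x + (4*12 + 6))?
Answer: √2022/6 ≈ 7.4944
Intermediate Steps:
Y(p, u) = 1 + 7/u (Y(p, u) = 7/u + 7*(⅐) = 7/u + 1 = 1 + 7/u)
x = 13/6 (x = (7 + 6)/6 = (⅙)*13 = 13/6 ≈ 2.1667)
√(x + (4*12 + 6)) = √(13/6 + (4*12 + 6)) = √(13/6 + (48 + 6)) = √(13/6 + 54) = √(337/6) = √2022/6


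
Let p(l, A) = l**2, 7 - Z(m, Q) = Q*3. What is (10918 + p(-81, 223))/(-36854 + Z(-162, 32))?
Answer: -17479/36943 ≈ -0.47313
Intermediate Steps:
Z(m, Q) = 7 - 3*Q (Z(m, Q) = 7 - Q*3 = 7 - 3*Q)
(10918 + p(-81, 223))/(-36854 + Z(-162, 32)) = (10918 + (-81)**2)/(-36854 + (7 - 3*32)) = (10918 + 6561)/(-36854 + (7 - 96)) = 17479/(-36854 - 89) = 17479/(-36943) = 17479*(-1/36943) = -17479/36943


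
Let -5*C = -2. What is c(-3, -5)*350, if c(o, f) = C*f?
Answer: -700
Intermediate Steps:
C = ⅖ (C = -⅕*(-2) = ⅖ ≈ 0.40000)
c(o, f) = 2*f/5
c(-3, -5)*350 = ((⅖)*(-5))*350 = -2*350 = -700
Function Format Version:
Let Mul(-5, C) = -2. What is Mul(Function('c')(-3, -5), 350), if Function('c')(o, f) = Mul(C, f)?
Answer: -700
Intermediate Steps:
C = Rational(2, 5) (C = Mul(Rational(-1, 5), -2) = Rational(2, 5) ≈ 0.40000)
Function('c')(o, f) = Mul(Rational(2, 5), f)
Mul(Function('c')(-3, -5), 350) = Mul(Mul(Rational(2, 5), -5), 350) = Mul(-2, 350) = -700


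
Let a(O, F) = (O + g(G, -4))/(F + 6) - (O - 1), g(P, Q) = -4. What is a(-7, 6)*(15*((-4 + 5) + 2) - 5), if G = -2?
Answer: 850/3 ≈ 283.33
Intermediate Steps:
a(O, F) = 1 - O + (-4 + O)/(6 + F) (a(O, F) = (O - 4)/(F + 6) - (O - 1) = (-4 + O)/(6 + F) - (-1 + O) = (-4 + O)/(6 + F) + (1 - O) = 1 - O + (-4 + O)/(6 + F))
a(-7, 6)*(15*((-4 + 5) + 2) - 5) = ((2 + 6 - 5*(-7) - 1*6*(-7))/(6 + 6))*(15*((-4 + 5) + 2) - 5) = ((2 + 6 + 35 + 42)/12)*(15*(1 + 2) - 5) = ((1/12)*85)*(15*3 - 5) = 85*(45 - 5)/12 = (85/12)*40 = 850/3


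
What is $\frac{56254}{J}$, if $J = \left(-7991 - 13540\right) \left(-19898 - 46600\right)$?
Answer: $\frac{28127}{715884219} \approx 3.929 \cdot 10^{-5}$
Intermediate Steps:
$J = 1431768438$ ($J = \left(-21531\right) \left(-66498\right) = 1431768438$)
$\frac{56254}{J} = \frac{56254}{1431768438} = 56254 \cdot \frac{1}{1431768438} = \frac{28127}{715884219}$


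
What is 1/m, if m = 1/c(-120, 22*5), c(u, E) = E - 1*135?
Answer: -25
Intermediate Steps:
c(u, E) = -135 + E (c(u, E) = E - 135 = -135 + E)
m = -1/25 (m = 1/(-135 + 22*5) = 1/(-135 + 110) = 1/(-25) = -1/25 ≈ -0.040000)
1/m = 1/(-1/25) = -25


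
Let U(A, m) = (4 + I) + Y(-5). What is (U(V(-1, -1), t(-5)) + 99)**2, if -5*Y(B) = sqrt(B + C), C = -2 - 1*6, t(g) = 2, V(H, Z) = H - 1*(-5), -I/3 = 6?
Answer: (425 - I*sqrt(13))**2/25 ≈ 7224.5 - 122.59*I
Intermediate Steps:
I = -18 (I = -3*6 = -18)
V(H, Z) = 5 + H (V(H, Z) = H + 5 = 5 + H)
C = -8 (C = -2 - 6 = -8)
Y(B) = -sqrt(-8 + B)/5 (Y(B) = -sqrt(B - 8)/5 = -sqrt(-8 + B)/5)
U(A, m) = -14 - I*sqrt(13)/5 (U(A, m) = (4 - 18) - sqrt(-8 - 5)/5 = -14 - I*sqrt(13)/5)
(U(V(-1, -1), t(-5)) + 99)**2 = ((-14 - I*sqrt(13)/5) + 99)**2 = (85 - I*sqrt(13)/5)**2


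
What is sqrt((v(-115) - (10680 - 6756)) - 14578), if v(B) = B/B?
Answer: I*sqrt(18501) ≈ 136.02*I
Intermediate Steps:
v(B) = 1
sqrt((v(-115) - (10680 - 6756)) - 14578) = sqrt((1 - (10680 - 6756)) - 14578) = sqrt((1 - 1*3924) - 14578) = sqrt((1 - 3924) - 14578) = sqrt(-3923 - 14578) = sqrt(-18501) = I*sqrt(18501)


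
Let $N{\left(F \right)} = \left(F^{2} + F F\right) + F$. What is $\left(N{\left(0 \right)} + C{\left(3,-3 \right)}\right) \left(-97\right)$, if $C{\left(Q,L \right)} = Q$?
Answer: $-291$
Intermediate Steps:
$N{\left(F \right)} = F + 2 F^{2}$ ($N{\left(F \right)} = \left(F^{2} + F^{2}\right) + F = 2 F^{2} + F = F + 2 F^{2}$)
$\left(N{\left(0 \right)} + C{\left(3,-3 \right)}\right) \left(-97\right) = \left(0 \left(1 + 2 \cdot 0\right) + 3\right) \left(-97\right) = \left(0 \left(1 + 0\right) + 3\right) \left(-97\right) = \left(0 \cdot 1 + 3\right) \left(-97\right) = \left(0 + 3\right) \left(-97\right) = 3 \left(-97\right) = -291$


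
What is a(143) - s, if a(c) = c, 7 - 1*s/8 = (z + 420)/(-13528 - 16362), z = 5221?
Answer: 1277651/14945 ≈ 85.490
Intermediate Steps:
s = 859484/14945 (s = 56 - 8*(5221 + 420)/(-13528 - 16362) = 56 - 45128/(-29890) = 56 - 45128*(-1)/29890 = 56 - 8*(-5641/29890) = 56 + 22564/14945 = 859484/14945 ≈ 57.510)
a(143) - s = 143 - 1*859484/14945 = 143 - 859484/14945 = 1277651/14945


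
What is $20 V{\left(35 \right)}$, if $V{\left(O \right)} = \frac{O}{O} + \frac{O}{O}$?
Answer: $40$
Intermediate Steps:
$V{\left(O \right)} = 2$ ($V{\left(O \right)} = 1 + 1 = 2$)
$20 V{\left(35 \right)} = 20 \cdot 2 = 40$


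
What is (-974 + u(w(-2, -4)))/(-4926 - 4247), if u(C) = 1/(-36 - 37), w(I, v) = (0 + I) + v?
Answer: 71103/669629 ≈ 0.10618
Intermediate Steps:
w(I, v) = I + v
u(C) = -1/73 (u(C) = 1/(-73) = -1/73)
(-974 + u(w(-2, -4)))/(-4926 - 4247) = (-974 - 1/73)/(-4926 - 4247) = -71103/73/(-9173) = -71103/73*(-1/9173) = 71103/669629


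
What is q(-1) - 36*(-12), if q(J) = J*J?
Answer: 433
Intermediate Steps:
q(J) = J**2
q(-1) - 36*(-12) = (-1)**2 - 36*(-12) = 1 + 432 = 433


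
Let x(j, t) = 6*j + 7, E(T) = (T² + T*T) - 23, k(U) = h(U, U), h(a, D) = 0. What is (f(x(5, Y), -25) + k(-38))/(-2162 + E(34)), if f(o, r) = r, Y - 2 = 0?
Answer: -25/127 ≈ -0.19685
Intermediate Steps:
k(U) = 0
Y = 2 (Y = 2 + 0 = 2)
E(T) = -23 + 2*T² (E(T) = (T² + T²) - 23 = 2*T² - 23 = -23 + 2*T²)
x(j, t) = 7 + 6*j
(f(x(5, Y), -25) + k(-38))/(-2162 + E(34)) = (-25 + 0)/(-2162 + (-23 + 2*34²)) = -25/(-2162 + (-23 + 2*1156)) = -25/(-2162 + (-23 + 2312)) = -25/(-2162 + 2289) = -25/127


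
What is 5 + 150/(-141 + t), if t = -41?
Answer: 380/91 ≈ 4.1758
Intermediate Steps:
5 + 150/(-141 + t) = 5 + 150/(-141 - 41) = 5 + 150/(-182) = 5 + 150*(-1/182) = 5 - 75/91 = 380/91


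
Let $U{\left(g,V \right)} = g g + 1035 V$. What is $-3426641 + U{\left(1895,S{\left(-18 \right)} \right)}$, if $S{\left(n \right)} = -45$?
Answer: $117809$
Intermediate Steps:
$U{\left(g,V \right)} = g^{2} + 1035 V$
$-3426641 + U{\left(1895,S{\left(-18 \right)} \right)} = -3426641 + \left(1895^{2} + 1035 \left(-45\right)\right) = -3426641 + \left(3591025 - 46575\right) = -3426641 + 3544450 = 117809$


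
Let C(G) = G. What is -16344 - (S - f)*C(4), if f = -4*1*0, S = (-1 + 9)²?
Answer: -16600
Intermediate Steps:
S = 64 (S = 8² = 64)
f = 0 (f = -4*0 = 0)
-16344 - (S - f)*C(4) = -16344 - (64 - 1*0)*4 = -16344 - (64 + 0)*4 = -16344 - 64*4 = -16344 - 1*256 = -16344 - 256 = -16600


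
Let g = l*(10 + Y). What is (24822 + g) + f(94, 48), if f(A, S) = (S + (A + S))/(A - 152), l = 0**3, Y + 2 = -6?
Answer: 719743/29 ≈ 24819.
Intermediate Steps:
Y = -8 (Y = -2 - 6 = -8)
l = 0
f(A, S) = (A + 2*S)/(-152 + A)
g = 0 (g = 0*(10 - 8) = 0*2 = 0)
(24822 + g) + f(94, 48) = (24822 + 0) + (94 + 2*48)/(-152 + 94) = 24822 + (94 + 96)/(-58) = 24822 - 1/58*190 = 24822 - 95/29 = 719743/29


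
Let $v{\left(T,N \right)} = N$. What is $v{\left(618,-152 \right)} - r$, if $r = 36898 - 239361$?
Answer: $202311$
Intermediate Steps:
$r = -202463$
$v{\left(618,-152 \right)} - r = -152 - -202463 = -152 + 202463 = 202311$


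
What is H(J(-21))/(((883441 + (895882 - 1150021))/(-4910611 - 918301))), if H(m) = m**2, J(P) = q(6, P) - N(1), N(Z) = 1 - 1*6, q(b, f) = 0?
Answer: -72861400/314651 ≈ -231.56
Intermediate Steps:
N(Z) = -5 (N(Z) = 1 - 6 = -5)
J(P) = 5 (J(P) = 0 - 1*(-5) = 0 + 5 = 5)
H(J(-21))/(((883441 + (895882 - 1150021))/(-4910611 - 918301))) = 5**2/(((883441 + (895882 - 1150021))/(-4910611 - 918301))) = 25/(((883441 - 254139)/(-5828912))) = 25/((629302*(-1/5828912))) = 25/(-314651/2914456) = 25*(-2914456/314651) = -72861400/314651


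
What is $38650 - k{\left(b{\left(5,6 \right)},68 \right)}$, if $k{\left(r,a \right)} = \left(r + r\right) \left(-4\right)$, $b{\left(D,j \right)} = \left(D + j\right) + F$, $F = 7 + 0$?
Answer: $38794$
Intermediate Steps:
$F = 7$
$b{\left(D,j \right)} = 7 + D + j$ ($b{\left(D,j \right)} = \left(D + j\right) + 7 = 7 + D + j$)
$k{\left(r,a \right)} = - 8 r$ ($k{\left(r,a \right)} = 2 r \left(-4\right) = - 8 r$)
$38650 - k{\left(b{\left(5,6 \right)},68 \right)} = 38650 - - 8 \left(7 + 5 + 6\right) = 38650 - \left(-8\right) 18 = 38650 - -144 = 38650 + 144 = 38794$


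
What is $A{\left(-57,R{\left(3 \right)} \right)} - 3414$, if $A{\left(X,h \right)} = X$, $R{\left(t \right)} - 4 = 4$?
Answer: $-3471$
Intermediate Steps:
$R{\left(t \right)} = 8$ ($R{\left(t \right)} = 4 + 4 = 8$)
$A{\left(-57,R{\left(3 \right)} \right)} - 3414 = -57 - 3414 = -3471$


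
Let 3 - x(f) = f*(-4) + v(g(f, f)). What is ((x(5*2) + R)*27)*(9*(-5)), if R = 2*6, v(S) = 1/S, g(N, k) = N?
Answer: -133407/2 ≈ -66704.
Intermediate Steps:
R = 12
x(f) = 3 - 1/f + 4*f (x(f) = 3 - (f*(-4) + 1/f) = 3 - (-4*f + 1/f) = 3 - (1/f - 4*f) = 3 + (-1/f + 4*f) = 3 - 1/f + 4*f)
((x(5*2) + R)*27)*(9*(-5)) = (((3 - 1/(5*2) + 4*(5*2)) + 12)*27)*(9*(-5)) = (((3 - 1/10 + 4*10) + 12)*27)*(-45) = (((3 - 1*1/10 + 40) + 12)*27)*(-45) = (((3 - 1/10 + 40) + 12)*27)*(-45) = ((429/10 + 12)*27)*(-45) = ((549/10)*27)*(-45) = (14823/10)*(-45) = -133407/2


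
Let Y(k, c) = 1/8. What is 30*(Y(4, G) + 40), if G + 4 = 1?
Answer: 4815/4 ≈ 1203.8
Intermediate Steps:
G = -3 (G = -4 + 1 = -3)
Y(k, c) = 1/8
30*(Y(4, G) + 40) = 30*(1/8 + 40) = 30*(321/8) = 4815/4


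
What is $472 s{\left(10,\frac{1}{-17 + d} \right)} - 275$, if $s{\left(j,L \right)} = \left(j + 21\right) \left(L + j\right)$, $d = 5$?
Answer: $\frac{434477}{3} \approx 1.4483 \cdot 10^{5}$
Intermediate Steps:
$s{\left(j,L \right)} = \left(21 + j\right) \left(L + j\right)$
$472 s{\left(10,\frac{1}{-17 + d} \right)} - 275 = 472 \left(10^{2} + \frac{21}{-17 + 5} + 21 \cdot 10 + \frac{1}{-17 + 5} \cdot 10\right) - 275 = 472 \left(100 + \frac{21}{-12} + 210 + \frac{1}{-12} \cdot 10\right) - 275 = 472 \left(100 + 21 \left(- \frac{1}{12}\right) + 210 - \frac{5}{6}\right) - 275 = 472 \left(100 - \frac{7}{4} + 210 - \frac{5}{6}\right) - 275 = 472 \cdot \frac{3689}{12} - 275 = \frac{435302}{3} - 275 = \frac{434477}{3}$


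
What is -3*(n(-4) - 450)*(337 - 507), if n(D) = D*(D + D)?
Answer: -213180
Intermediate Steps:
n(D) = 2*D² (n(D) = D*(2*D) = 2*D²)
-3*(n(-4) - 450)*(337 - 507) = -3*(2*(-4)² - 450)*(337 - 507) = -3*(2*16 - 450)*(-170) = -3*(32 - 450)*(-170) = -(-1254)*(-170) = -3*71060 = -213180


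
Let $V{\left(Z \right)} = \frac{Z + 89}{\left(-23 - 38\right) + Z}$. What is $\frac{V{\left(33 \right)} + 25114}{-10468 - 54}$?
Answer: $- \frac{351535}{147308} \approx -2.3864$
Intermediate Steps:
$V{\left(Z \right)} = \frac{89 + Z}{-61 + Z}$
$\frac{V{\left(33 \right)} + 25114}{-10468 - 54} = \frac{\frac{89 + 33}{-61 + 33} + 25114}{-10468 - 54} = \frac{\frac{1}{-28} \cdot 122 + 25114}{-10468 - 54} = \frac{\left(- \frac{1}{28}\right) 122 + 25114}{-10468 - 54} = \frac{- \frac{61}{14} + 25114}{-10522} = \frac{351535}{14} \left(- \frac{1}{10522}\right) = - \frac{351535}{147308}$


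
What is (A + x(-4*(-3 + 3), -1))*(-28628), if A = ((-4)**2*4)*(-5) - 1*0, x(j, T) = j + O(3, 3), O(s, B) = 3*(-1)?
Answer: 9246844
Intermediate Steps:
O(s, B) = -3
x(j, T) = -3 + j (x(j, T) = j - 3 = -3 + j)
A = -320 (A = (16*4)*(-5) + 0 = 64*(-5) + 0 = -320 + 0 = -320)
(A + x(-4*(-3 + 3), -1))*(-28628) = (-320 + (-3 - 4*(-3 + 3)))*(-28628) = (-320 + (-3 - 4*0))*(-28628) = (-320 + (-3 + 0))*(-28628) = (-320 - 3)*(-28628) = -323*(-28628) = 9246844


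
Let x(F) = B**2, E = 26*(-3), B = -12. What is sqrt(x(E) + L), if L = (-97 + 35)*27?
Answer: 3*I*sqrt(170) ≈ 39.115*I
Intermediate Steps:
E = -78
x(F) = 144 (x(F) = (-12)**2 = 144)
L = -1674 (L = -62*27 = -1674)
sqrt(x(E) + L) = sqrt(144 - 1674) = sqrt(-1530) = 3*I*sqrt(170)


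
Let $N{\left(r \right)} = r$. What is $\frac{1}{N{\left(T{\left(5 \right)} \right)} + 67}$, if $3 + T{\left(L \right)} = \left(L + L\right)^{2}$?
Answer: $\frac{1}{164} \approx 0.0060976$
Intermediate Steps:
$T{\left(L \right)} = -3 + 4 L^{2}$ ($T{\left(L \right)} = -3 + \left(L + L\right)^{2} = -3 + \left(2 L\right)^{2} = -3 + 4 L^{2}$)
$\frac{1}{N{\left(T{\left(5 \right)} \right)} + 67} = \frac{1}{\left(-3 + 4 \cdot 5^{2}\right) + 67} = \frac{1}{\left(-3 + 4 \cdot 25\right) + 67} = \frac{1}{\left(-3 + 100\right) + 67} = \frac{1}{97 + 67} = \frac{1}{164}$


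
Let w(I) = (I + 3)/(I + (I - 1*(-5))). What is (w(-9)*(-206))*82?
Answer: -101352/13 ≈ -7796.3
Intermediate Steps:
w(I) = (3 + I)/(5 + 2*I) (w(I) = (3 + I)/(I + (I + 5)) = (3 + I)/(I + (5 + I)) = (3 + I)/(5 + 2*I))
(w(-9)*(-206))*82 = (((3 - 9)/(5 + 2*(-9)))*(-206))*82 = ((-6/(5 - 18))*(-206))*82 = ((-6/(-13))*(-206))*82 = (-1/13*(-6)*(-206))*82 = ((6/13)*(-206))*82 = -1236/13*82 = -101352/13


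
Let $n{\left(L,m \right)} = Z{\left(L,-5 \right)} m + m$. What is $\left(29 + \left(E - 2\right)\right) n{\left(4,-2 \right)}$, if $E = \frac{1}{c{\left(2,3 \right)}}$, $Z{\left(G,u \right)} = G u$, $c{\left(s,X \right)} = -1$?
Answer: $988$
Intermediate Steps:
$E = -1$ ($E = \frac{1}{-1} = -1$)
$n{\left(L,m \right)} = m - 5 L m$ ($n{\left(L,m \right)} = L \left(-5\right) m + m = - 5 L m + m = m - 5 L m$)
$\left(29 + \left(E - 2\right)\right) n{\left(4,-2 \right)} = \left(29 - 3\right) \left(- 2 \left(1 - 20\right)\right) = 26 \left(\left(-2\right) \left(-19\right)\right) = 26 \cdot 38 = 988$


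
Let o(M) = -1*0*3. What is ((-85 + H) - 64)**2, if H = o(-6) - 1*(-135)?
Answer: 196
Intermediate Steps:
o(M) = 0 (o(M) = 0*3 = 0)
H = 135 (H = 0 - 1*(-135) = 0 + 135 = 135)
((-85 + H) - 64)**2 = ((-85 + 135) - 64)**2 = (50 - 64)**2 = (-14)**2 = 196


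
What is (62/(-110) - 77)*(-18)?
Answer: 76788/55 ≈ 1396.1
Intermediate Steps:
(62/(-110) - 77)*(-18) = (62*(-1/110) - 77)*(-18) = (-31/55 - 77)*(-18) = -4266/55*(-18) = 76788/55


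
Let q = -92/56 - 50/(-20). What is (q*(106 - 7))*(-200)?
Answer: -118800/7 ≈ -16971.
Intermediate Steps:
q = 6/7 (q = -92*1/56 - 50*(-1/20) = -23/14 + 5/2 = 6/7 ≈ 0.85714)
(q*(106 - 7))*(-200) = (6*(106 - 7)/7)*(-200) = ((6/7)*99)*(-200) = (594/7)*(-200) = -118800/7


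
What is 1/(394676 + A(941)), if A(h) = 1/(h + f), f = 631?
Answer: 1572/620430673 ≈ 2.5337e-6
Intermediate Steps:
A(h) = 1/(631 + h) (A(h) = 1/(h + 631) = 1/(631 + h))
1/(394676 + A(941)) = 1/(394676 + 1/(631 + 941)) = 1/(394676 + 1/1572) = 1/(620430673/1572) = 1572/620430673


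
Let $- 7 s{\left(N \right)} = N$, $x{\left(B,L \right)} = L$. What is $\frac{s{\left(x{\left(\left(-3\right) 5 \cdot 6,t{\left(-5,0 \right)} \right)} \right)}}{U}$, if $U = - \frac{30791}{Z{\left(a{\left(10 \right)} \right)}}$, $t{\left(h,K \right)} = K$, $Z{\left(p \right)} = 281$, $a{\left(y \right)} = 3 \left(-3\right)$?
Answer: $0$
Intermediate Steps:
$a{\left(y \right)} = -9$
$s{\left(N \right)} = - \frac{N}{7}$
$U = - \frac{30791}{281} \approx -109.58$
$\frac{s{\left(x{\left(\left(-3\right) 5 \cdot 6,t{\left(-5,0 \right)} \right)} \right)}}{U} = \frac{\left(- \frac{1}{7}\right) 0}{- \frac{30791}{281}} = 0 \left(- \frac{281}{30791}\right) = 0$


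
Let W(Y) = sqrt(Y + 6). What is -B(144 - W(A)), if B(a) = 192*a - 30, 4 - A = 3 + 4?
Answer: -27618 + 192*sqrt(3) ≈ -27285.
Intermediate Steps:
A = -3 (A = 4 - (3 + 4) = 4 - 1*7 = 4 - 7 = -3)
W(Y) = sqrt(6 + Y)
B(a) = -30 + 192*a
-B(144 - W(A)) = -(-30 + 192*(144 - sqrt(6 - 3))) = -(-30 + 192*(144 - sqrt(3))) = -(-30 + (27648 - 192*sqrt(3))) = -(27618 - 192*sqrt(3)) = -27618 + 192*sqrt(3)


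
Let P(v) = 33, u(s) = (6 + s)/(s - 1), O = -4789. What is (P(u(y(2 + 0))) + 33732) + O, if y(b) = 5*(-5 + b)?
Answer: 28976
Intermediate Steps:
y(b) = -25 + 5*b
u(s) = (6 + s)/(-1 + s)
(P(u(y(2 + 0))) + 33732) + O = (33 + 33732) - 4789 = 33765 - 4789 = 28976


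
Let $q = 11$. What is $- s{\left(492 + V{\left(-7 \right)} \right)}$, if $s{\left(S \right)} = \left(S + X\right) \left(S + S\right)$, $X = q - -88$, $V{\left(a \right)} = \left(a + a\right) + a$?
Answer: $-536940$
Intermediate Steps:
$V{\left(a \right)} = 3 a$ ($V{\left(a \right)} = 2 a + a = 3 a$)
$X = 99$ ($X = 11 - -88 = 11 + 88 = 99$)
$s{\left(S \right)} = 2 S \left(99 + S\right)$ ($s{\left(S \right)} = \left(S + 99\right) \left(S + S\right) = \left(99 + S\right) 2 S = 2 S \left(99 + S\right)$)
$- s{\left(492 + V{\left(-7 \right)} \right)} = - 2 \left(492 + 3 \left(-7\right)\right) \left(99 + \left(492 + 3 \left(-7\right)\right)\right) = - 2 \left(492 - 21\right) \left(99 + \left(492 - 21\right)\right) = - 2 \cdot 471 \left(99 + 471\right) = - 2 \cdot 471 \cdot 570 = \left(-1\right) 536940 = -536940$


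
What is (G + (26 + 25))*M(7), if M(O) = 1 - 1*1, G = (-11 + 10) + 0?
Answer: 0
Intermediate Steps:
G = -1 (G = -1 + 0 = -1)
M(O) = 0 (M(O) = 1 - 1 = 0)
(G + (26 + 25))*M(7) = (-1 + (26 + 25))*0 = (-1 + 51)*0 = 50*0 = 0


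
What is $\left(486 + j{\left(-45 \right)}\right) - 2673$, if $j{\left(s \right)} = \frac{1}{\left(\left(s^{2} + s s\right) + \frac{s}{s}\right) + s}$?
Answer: $- \frac{8761121}{4006} \approx -2187.0$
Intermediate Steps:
$j{\left(s \right)} = \frac{1}{1 + s + 2 s^{2}}$ ($j{\left(s \right)} = \frac{1}{\left(\left(s^{2} + s^{2}\right) + 1\right) + s} = \frac{1}{\left(2 s^{2} + 1\right) + s} = \frac{1}{\left(1 + 2 s^{2}\right) + s} = \frac{1}{1 + s + 2 s^{2}}$)
$\left(486 + j{\left(-45 \right)}\right) - 2673 = \left(486 + \frac{1}{1 - 45 + 2 \left(-45\right)^{2}}\right) - 2673 = \left(486 + \frac{1}{1 - 45 + 2 \cdot 2025}\right) - 2673 = \left(486 + \frac{1}{1 - 45 + 4050}\right) - 2673 = \left(486 + \frac{1}{4006}\right) - 2673 = \frac{1946917}{4006} - 2673 = - \frac{8761121}{4006}$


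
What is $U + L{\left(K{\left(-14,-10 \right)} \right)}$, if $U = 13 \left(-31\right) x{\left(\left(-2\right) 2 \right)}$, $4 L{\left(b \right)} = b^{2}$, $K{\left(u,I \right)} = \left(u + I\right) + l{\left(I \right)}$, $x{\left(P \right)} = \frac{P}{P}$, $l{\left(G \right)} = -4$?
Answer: $-207$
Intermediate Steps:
$x{\left(P \right)} = 1$
$K{\left(u,I \right)} = -4 + I + u$ ($K{\left(u,I \right)} = \left(u + I\right) - 4 = \left(I + u\right) - 4 = -4 + I + u$)
$L{\left(b \right)} = \frac{b^{2}}{4}$
$U = -403$ ($U = 13 \left(-31\right) 1 = \left(-403\right) 1 = -403$)
$U + L{\left(K{\left(-14,-10 \right)} \right)} = -403 + \frac{\left(-4 - 10 - 14\right)^{2}}{4} = -403 + \frac{\left(-28\right)^{2}}{4} = -403 + \frac{1}{4} \cdot 784 = -403 + 196 = -207$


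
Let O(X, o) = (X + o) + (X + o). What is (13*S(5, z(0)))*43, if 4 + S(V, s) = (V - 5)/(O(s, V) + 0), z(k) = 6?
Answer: -2236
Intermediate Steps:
O(X, o) = 2*X + 2*o
S(V, s) = -4 + (-5 + V)/(2*V + 2*s) (S(V, s) = -4 + (V - 5)/((2*s + 2*V) + 0) = -4 + (-5 + V)/((2*V + 2*s) + 0) = -4 + (-5 + V)/(2*V + 2*s))
(13*S(5, z(0)))*43 = (13*((-5 - 8*6 - 7*5)/(2*(5 + 6))))*43 = (13*((½)*(-5 - 48 - 35)/11))*43 = (13*((½)*(1/11)*(-88)))*43 = (13*(-4))*43 = -52*43 = -2236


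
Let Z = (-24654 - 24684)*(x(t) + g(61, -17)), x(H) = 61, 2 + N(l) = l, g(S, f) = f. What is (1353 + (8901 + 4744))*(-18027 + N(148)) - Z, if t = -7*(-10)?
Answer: -266008366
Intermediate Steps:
N(l) = -2 + l
t = 70
Z = -2170872 (Z = (-24654 - 24684)*(61 - 17) = -49338*44 = -2170872)
(1353 + (8901 + 4744))*(-18027 + N(148)) - Z = (1353 + (8901 + 4744))*(-18027 + (-2 + 148)) - 1*(-2170872) = (1353 + 13645)*(-18027 + 146) + 2170872 = 14998*(-17881) + 2170872 = -268179238 + 2170872 = -266008366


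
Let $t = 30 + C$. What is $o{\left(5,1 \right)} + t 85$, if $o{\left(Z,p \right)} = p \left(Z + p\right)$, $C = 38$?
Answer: $5786$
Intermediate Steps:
$t = 68$ ($t = 30 + 38 = 68$)
$o{\left(5,1 \right)} + t 85 = 1 \left(5 + 1\right) + 68 \cdot 85 = 1 \cdot 6 + 5780 = 6 + 5780 = 5786$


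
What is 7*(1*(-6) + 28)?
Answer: 154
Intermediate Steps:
7*(1*(-6) + 28) = 7*(-6 + 28) = 7*22 = 154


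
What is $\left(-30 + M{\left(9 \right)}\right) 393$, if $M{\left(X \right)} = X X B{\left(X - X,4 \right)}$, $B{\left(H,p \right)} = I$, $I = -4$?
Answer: $-139122$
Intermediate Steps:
$B{\left(H,p \right)} = -4$
$M{\left(X \right)} = - 4 X^{2}$ ($M{\left(X \right)} = X X \left(-4\right) = X^{2} \left(-4\right) = - 4 X^{2}$)
$\left(-30 + M{\left(9 \right)}\right) 393 = \left(-30 - 4 \cdot 9^{2}\right) 393 = \left(-30 - 324\right) 393 = \left(-354\right) 393 = -139122$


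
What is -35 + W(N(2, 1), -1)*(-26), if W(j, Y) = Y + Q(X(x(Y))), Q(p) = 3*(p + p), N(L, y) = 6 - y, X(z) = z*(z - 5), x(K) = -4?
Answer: -5625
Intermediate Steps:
X(z) = z*(-5 + z)
Q(p) = 6*p (Q(p) = 3*(2*p) = 6*p)
W(j, Y) = 216 + Y (W(j, Y) = Y + 6*(-4*(-5 - 4)) = Y + 6*(-4*(-9)) = Y + 6*36 = Y + 216 = 216 + Y)
-35 + W(N(2, 1), -1)*(-26) = -35 + (216 - 1)*(-26) = -35 + 215*(-26) = -35 - 5590 = -5625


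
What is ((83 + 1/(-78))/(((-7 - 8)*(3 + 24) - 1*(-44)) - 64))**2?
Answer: 41899729/1098922500 ≈ 0.038128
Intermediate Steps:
((83 + 1/(-78))/(((-7 - 8)*(3 + 24) - 1*(-44)) - 64))**2 = ((83 - 1/78)/((-15*27 + 44) - 64))**2 = (6473/(78*((-405 + 44) - 64)))**2 = (6473/(78*(-361 - 64)))**2 = ((6473/78)/(-425))**2 = ((6473/78)*(-1/425))**2 = (-6473/33150)**2 = 41899729/1098922500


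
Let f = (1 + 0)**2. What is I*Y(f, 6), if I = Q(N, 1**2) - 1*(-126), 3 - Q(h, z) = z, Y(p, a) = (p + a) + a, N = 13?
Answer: 1664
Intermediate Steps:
f = 1 (f = 1**2 = 1)
Y(p, a) = p + 2*a (Y(p, a) = (a + p) + a = p + 2*a)
Q(h, z) = 3 - z
I = 128 (I = (3 - 1*1**2) - 1*(-126) = (3 - 1*1) + 126 = (3 - 1) + 126 = 2 + 126 = 128)
I*Y(f, 6) = 128*(1 + 2*6) = 128*(1 + 12) = 128*13 = 1664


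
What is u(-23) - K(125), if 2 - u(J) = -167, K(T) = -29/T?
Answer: 21154/125 ≈ 169.23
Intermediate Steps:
u(J) = 169 (u(J) = 2 - 1*(-167) = 2 + 167 = 169)
u(-23) - K(125) = 169 - (-29)/125 = 169 - 1*(-29/125) = 169 + 29/125 = 21154/125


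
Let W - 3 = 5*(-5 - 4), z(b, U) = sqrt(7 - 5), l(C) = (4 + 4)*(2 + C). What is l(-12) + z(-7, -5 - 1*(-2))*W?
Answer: -80 - 42*sqrt(2) ≈ -139.40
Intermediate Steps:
l(C) = 16 + 8*C (l(C) = 8*(2 + C) = 16 + 8*C)
z(b, U) = sqrt(2)
W = -42 (W = 3 + 5*(-5 - 4) = 3 + 5*(-9) = 3 - 45 = -42)
l(-12) + z(-7, -5 - 1*(-2))*W = (16 + 8*(-12)) + sqrt(2)*(-42) = (16 - 96) - 42*sqrt(2) = -80 - 42*sqrt(2)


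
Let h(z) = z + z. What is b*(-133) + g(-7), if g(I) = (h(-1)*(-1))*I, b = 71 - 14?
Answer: -7595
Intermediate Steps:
b = 57
h(z) = 2*z
g(I) = 2*I (g(I) = ((2*(-1))*(-1))*I = (-2*(-1))*I = 2*I)
b*(-133) + g(-7) = 57*(-133) + 2*(-7) = -7581 - 14 = -7595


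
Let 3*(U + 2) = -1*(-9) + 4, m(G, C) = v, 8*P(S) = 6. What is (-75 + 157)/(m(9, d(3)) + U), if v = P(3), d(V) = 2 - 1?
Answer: 984/37 ≈ 26.595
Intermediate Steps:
P(S) = ¾ (P(S) = (⅛)*6 = ¾)
d(V) = 1
v = ¾ ≈ 0.75000
m(G, C) = ¾
U = 7/3 (U = -2 + (-1*(-9) + 4)/3 = -2 + (9 + 4)/3 = -2 + (⅓)*13 = -2 + 13/3 = 7/3 ≈ 2.3333)
(-75 + 157)/(m(9, d(3)) + U) = (-75 + 157)/(¾ + 7/3) = 82/(37/12) = 82*(12/37) = 984/37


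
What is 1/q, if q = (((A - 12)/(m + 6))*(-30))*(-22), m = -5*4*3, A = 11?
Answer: 9/110 ≈ 0.081818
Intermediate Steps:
m = -60 (m = -20*3 = -60)
q = 110/9 (q = (((11 - 12)/(-60 + 6))*(-30))*(-22) = (-1/(-54)*(-30))*(-22) = (-1*(-1/54)*(-30))*(-22) = ((1/54)*(-30))*(-22) = -5/9*(-22) = 110/9 ≈ 12.222)
1/q = 1/(110/9) = 9/110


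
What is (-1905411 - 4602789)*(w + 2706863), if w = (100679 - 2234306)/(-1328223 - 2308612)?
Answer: -12813885944522460480/727367 ≈ -1.7617e+13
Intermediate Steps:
w = 2133627/3636835 (w = -2133627/(-3636835) = -2133627*(-1/3636835) = 2133627/3636835 ≈ 0.58667)
(-1905411 - 4602789)*(w + 2706863) = (-1905411 - 4602789)*(2133627/3636835 + 2706863) = -6508200*9844416232232/3636835 = -12813885944522460480/727367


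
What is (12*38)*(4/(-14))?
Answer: -912/7 ≈ -130.29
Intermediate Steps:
(12*38)*(4/(-14)) = 456*(4*(-1/14)) = 456*(-2/7) = -912/7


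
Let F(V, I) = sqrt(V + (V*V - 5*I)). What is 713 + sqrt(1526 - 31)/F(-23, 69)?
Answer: 713 + sqrt(455)/7 ≈ 716.05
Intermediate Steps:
F(V, I) = sqrt(V + V**2 - 5*I) (F(V, I) = sqrt(V + (V**2 - 5*I)) = sqrt(V + V**2 - 5*I))
713 + sqrt(1526 - 31)/F(-23, 69) = 713 + sqrt(1526 - 31)/(sqrt(-23 + (-23)**2 - 5*69)) = 713 + sqrt(1495)/(sqrt(-23 + 529 - 345)) = 713 + sqrt(1495)/(sqrt(161)) = 713 + sqrt(1495)*(sqrt(161)/161) = 713 + sqrt(455)/7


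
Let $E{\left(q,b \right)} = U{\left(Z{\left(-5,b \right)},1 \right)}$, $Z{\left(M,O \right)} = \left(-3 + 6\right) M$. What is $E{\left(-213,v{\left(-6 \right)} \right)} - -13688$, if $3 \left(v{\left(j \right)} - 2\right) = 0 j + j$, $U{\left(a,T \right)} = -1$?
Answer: $13687$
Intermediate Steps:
$Z{\left(M,O \right)} = 3 M$
$v{\left(j \right)} = 2 + \frac{j}{3}$ ($v{\left(j \right)} = 2 + \frac{0 j + j}{3} = 2 + \frac{0 + j}{3} = 2 + \frac{j}{3}$)
$E{\left(q,b \right)} = -1$
$E{\left(-213,v{\left(-6 \right)} \right)} - -13688 = -1 - -13688 = -1 + 13688 = 13687$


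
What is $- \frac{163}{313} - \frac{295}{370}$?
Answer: $- \frac{30529}{23162} \approx -1.3181$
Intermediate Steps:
$- \frac{163}{313} - \frac{295}{370} = \left(-163\right) \frac{1}{313} - \frac{59}{74} = - \frac{163}{313} - \frac{59}{74} = - \frac{30529}{23162}$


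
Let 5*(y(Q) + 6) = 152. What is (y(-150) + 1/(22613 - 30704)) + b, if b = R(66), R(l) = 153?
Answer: 7176712/40455 ≈ 177.40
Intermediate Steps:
b = 153
y(Q) = 122/5 (y(Q) = -6 + (⅕)*152 = -6 + 152/5 = 122/5)
(y(-150) + 1/(22613 - 30704)) + b = (122/5 + 1/(22613 - 30704)) + 153 = (122/5 + 1/(-8091)) + 153 = (122/5 - 1/8091) + 153 = 987097/40455 + 153 = 7176712/40455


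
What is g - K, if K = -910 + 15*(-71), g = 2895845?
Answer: 2897820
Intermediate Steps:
K = -1975 (K = -910 - 1065 = -1975)
g - K = 2895845 - 1*(-1975) = 2895845 + 1975 = 2897820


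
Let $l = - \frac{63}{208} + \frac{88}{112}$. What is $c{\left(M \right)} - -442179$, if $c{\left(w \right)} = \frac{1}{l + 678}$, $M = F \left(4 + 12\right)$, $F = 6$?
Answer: $\frac{436815812365}{987871} \approx 4.4218 \cdot 10^{5}$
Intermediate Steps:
$l = \frac{703}{1456}$ ($l = \left(-63\right) \frac{1}{208} + 88 \cdot \frac{1}{112} = - \frac{63}{208} + \frac{11}{14} = \frac{703}{1456} \approx 0.48283$)
$M = 96$ ($M = 6 \left(4 + 12\right) = 6 \cdot 16 = 96$)
$c{\left(w \right)} = \frac{1456}{987871}$ ($c{\left(w \right)} = \frac{1}{\frac{703}{1456} + 678} = \frac{1}{\frac{987871}{1456}} = \frac{1456}{987871}$)
$c{\left(M \right)} - -442179 = \frac{1456}{987871} - -442179 = \frac{1456}{987871} + 442179 = \frac{436815812365}{987871}$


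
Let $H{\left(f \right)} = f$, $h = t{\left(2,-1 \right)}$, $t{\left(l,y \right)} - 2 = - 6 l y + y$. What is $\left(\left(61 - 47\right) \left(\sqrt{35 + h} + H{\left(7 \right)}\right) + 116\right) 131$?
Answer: $28034 + 7336 \sqrt{3} \approx 40740.0$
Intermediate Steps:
$t{\left(l,y \right)} = 2 + y - 6 l y$ ($t{\left(l,y \right)} = 2 + \left(- 6 l y + y\right) = 2 - \left(- y + 6 l y\right) = 2 + y - 6 l y$)
$h = 13$ ($h = 2 - 1 - 12 \left(-1\right) = 2 - 1 + 12 = 13$)
$\left(\left(61 - 47\right) \left(\sqrt{35 + h} + H{\left(7 \right)}\right) + 116\right) 131 = \left(\left(61 - 47\right) \left(\sqrt{35 + 13} + 7\right) + 116\right) 131 = \left(14 \left(\sqrt{48} + 7\right) + 116\right) 131 = \left(14 \left(4 \sqrt{3} + 7\right) + 116\right) 131 = \left(14 \left(7 + 4 \sqrt{3}\right) + 116\right) 131 = \left(\left(98 + 56 \sqrt{3}\right) + 116\right) 131 = \left(214 + 56 \sqrt{3}\right) 131 = 28034 + 7336 \sqrt{3}$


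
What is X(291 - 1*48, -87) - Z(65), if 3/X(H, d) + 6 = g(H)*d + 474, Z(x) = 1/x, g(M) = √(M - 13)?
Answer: -89617/5495555 - 29*√230/169094 ≈ -0.018908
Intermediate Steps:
g(M) = √(-13 + M)
X(H, d) = 3/(468 + d*√(-13 + H)) (X(H, d) = 3/(-6 + (√(-13 + H)*d + 474)) = 3/(-6 + (d*√(-13 + H) + 474)) = 3/(-6 + (474 + d*√(-13 + H))) = 3/(468 + d*√(-13 + H)))
X(291 - 1*48, -87) - Z(65) = 3/(468 - 87*√(-13 + (291 - 1*48))) - 1/65 = 3/(468 - 87*√(-13 + (291 - 48))) - 1*1/65 = 3/(468 - 87*√(-13 + 243)) - 1/65 = 3/(468 - 87*√230) - 1/65 = -1/65 + 3/(468 - 87*√230)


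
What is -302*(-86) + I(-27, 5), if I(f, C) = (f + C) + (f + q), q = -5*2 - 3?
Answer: 25910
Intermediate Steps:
q = -13 (q = -10 - 3 = -13)
I(f, C) = -13 + C + 2*f (I(f, C) = (f + C) + (f - 13) = (C + f) + (-13 + f) = -13 + C + 2*f)
-302*(-86) + I(-27, 5) = -302*(-86) + (-13 + 5 + 2*(-27)) = 25972 + (-13 + 5 - 54) = 25972 - 62 = 25910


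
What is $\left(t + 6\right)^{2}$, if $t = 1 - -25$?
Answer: $1024$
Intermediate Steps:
$t = 26$ ($t = 1 + 25 = 26$)
$\left(t + 6\right)^{2} = \left(26 + 6\right)^{2} = 32^{2} = 1024$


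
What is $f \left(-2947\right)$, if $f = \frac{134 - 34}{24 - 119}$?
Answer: $\frac{58940}{19} \approx 3102.1$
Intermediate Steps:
$f = - \frac{20}{19}$ ($f = \frac{100}{-95} = 100 \left(- \frac{1}{95}\right) = - \frac{20}{19} \approx -1.0526$)
$f \left(-2947\right) = \left(- \frac{20}{19}\right) \left(-2947\right) = \frac{58940}{19}$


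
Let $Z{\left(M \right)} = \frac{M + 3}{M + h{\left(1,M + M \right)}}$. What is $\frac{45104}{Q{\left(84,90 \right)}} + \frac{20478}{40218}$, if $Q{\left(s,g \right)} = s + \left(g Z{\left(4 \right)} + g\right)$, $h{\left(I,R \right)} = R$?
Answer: $\frac{606210313}{3036459} \approx 199.64$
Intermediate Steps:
$Z{\left(M \right)} = \frac{3 + M}{3 M}$ ($Z{\left(M \right)} = \frac{M + 3}{M + \left(M + M\right)} = \frac{3 + M}{M + 2 M} = \frac{3 + M}{3 M}$)
$Q{\left(s,g \right)} = s + \frac{19 g}{12}$ ($Q{\left(s,g \right)} = s + \left(g \frac{3 + 4}{3 \cdot 4} + g\right) = s + \left(g \frac{1}{3} \cdot \frac{1}{4} \cdot 7 + g\right) = s + \left(g \frac{7}{12} + g\right) = s + \left(\frac{7 g}{12} + g\right) = s + \frac{19 g}{12}$)
$\frac{45104}{Q{\left(84,90 \right)}} + \frac{20478}{40218} = \frac{45104}{84 + \frac{19}{12} \cdot 90} + \frac{20478}{40218} = \frac{45104}{84 + \frac{285}{2}} + 20478 \cdot \frac{1}{40218} = \frac{45104}{\frac{453}{2}} + \frac{3413}{6703} = 45104 \cdot \frac{2}{453} + \frac{3413}{6703} = \frac{90208}{453} + \frac{3413}{6703} = \frac{606210313}{3036459}$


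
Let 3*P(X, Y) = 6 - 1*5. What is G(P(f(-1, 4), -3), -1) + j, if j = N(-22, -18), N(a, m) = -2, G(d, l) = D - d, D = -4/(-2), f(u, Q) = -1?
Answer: -⅓ ≈ -0.33333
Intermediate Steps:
D = 2 (D = -4*(-½) = 2)
P(X, Y) = ⅓ (P(X, Y) = (6 - 1*5)/3 = (6 - 5)/3 = (⅓)*1 = ⅓)
G(d, l) = 2 - d
j = -2
G(P(f(-1, 4), -3), -1) + j = (2 - 1*⅓) - 2 = (2 - ⅓) - 2 = 5/3 - 2 = -⅓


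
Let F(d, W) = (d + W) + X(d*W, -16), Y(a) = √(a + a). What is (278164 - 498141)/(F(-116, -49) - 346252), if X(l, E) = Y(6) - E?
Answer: 25400084259/39997884263 + 439954*√3/119993652789 ≈ 0.63504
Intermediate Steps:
Y(a) = √2*√a (Y(a) = √(2*a) = √2*√a)
X(l, E) = -E + 2*√3 (X(l, E) = √2*√6 - E = 2*√3 - E = -E + 2*√3)
F(d, W) = 16 + W + d + 2*√3 (F(d, W) = (d + W) + (-1*(-16) + 2*√3) = (W + d) + (16 + 2*√3) = 16 + W + d + 2*√3)
(278164 - 498141)/(F(-116, -49) - 346252) = (278164 - 498141)/((16 - 49 - 116 + 2*√3) - 346252) = -219977/((-149 + 2*√3) - 346252) = -219977/(-346401 + 2*√3)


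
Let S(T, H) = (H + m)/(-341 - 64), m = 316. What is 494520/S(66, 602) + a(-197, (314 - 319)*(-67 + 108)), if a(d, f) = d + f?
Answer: -3715734/17 ≈ -2.1857e+5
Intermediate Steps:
S(T, H) = -316/405 - H/405 (S(T, H) = (H + 316)/(-341 - 64) = (316 + H)/(-405) = (316 + H)*(-1/405) = -316/405 - H/405)
494520/S(66, 602) + a(-197, (314 - 319)*(-67 + 108)) = 494520/(-316/405 - 1/405*602) + (-197 + (314 - 319)*(-67 + 108)) = 494520/(-316/405 - 602/405) + (-197 - 5*41) = 494520/(-34/15) + (-197 - 205) = 494520*(-15/34) - 402 = -3708900/17 - 402 = -3715734/17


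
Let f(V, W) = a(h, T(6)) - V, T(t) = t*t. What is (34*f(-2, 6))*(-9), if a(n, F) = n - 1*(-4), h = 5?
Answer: -3366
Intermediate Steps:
T(t) = t²
a(n, F) = 4 + n (a(n, F) = n + 4 = 4 + n)
f(V, W) = 9 - V (f(V, W) = (4 + 5) - V = 9 - V)
(34*f(-2, 6))*(-9) = (34*(9 - 1*(-2)))*(-9) = (34*(9 + 2))*(-9) = (34*11)*(-9) = 374*(-9) = -3366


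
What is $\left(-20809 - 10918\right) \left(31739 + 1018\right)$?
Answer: $-1039281339$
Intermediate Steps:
$\left(-20809 - 10918\right) \left(31739 + 1018\right) = \left(-31727\right) 32757 = -1039281339$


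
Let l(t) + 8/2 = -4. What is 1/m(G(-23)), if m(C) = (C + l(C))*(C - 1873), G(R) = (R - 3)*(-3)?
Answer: -1/125650 ≈ -7.9586e-6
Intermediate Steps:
G(R) = 9 - 3*R (G(R) = (-3 + R)*(-3) = 9 - 3*R)
l(t) = -8 (l(t) = -4 - 4 = -8)
m(C) = (-1873 + C)*(-8 + C) (m(C) = (C - 8)*(C - 1873) = (-8 + C)*(-1873 + C) = (-1873 + C)*(-8 + C))
1/m(G(-23)) = 1/(14984 + (9 - 3*(-23))² - 1881*(9 - 3*(-23))) = 1/(14984 + (9 + 69)² - 1881*(9 + 69)) = 1/(14984 + 78² - 1881*78) = 1/(14984 + 6084 - 146718) = 1/(-125650) = -1/125650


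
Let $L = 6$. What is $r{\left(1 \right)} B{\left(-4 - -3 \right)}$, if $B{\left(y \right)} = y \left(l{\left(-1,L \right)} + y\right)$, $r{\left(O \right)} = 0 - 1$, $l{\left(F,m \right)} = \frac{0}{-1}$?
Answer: $-1$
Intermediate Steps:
$l{\left(F,m \right)} = 0$ ($l{\left(F,m \right)} = 0 \left(-1\right) = 0$)
$r{\left(O \right)} = -1$ ($r{\left(O \right)} = 0 - 1 = -1$)
$B{\left(y \right)} = y^{2}$ ($B{\left(y \right)} = y \left(0 + y\right) = y y = y^{2}$)
$r{\left(1 \right)} B{\left(-4 - -3 \right)} = - \left(-4 - -3\right)^{2} = - \left(-4 + 3\right)^{2} = - \left(-1\right)^{2} = \left(-1\right) 1 = -1$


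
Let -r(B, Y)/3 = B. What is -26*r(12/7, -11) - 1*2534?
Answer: -16802/7 ≈ -2400.3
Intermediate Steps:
r(B, Y) = -3*B
-26*r(12/7, -11) - 1*2534 = -(-78)*12/7 - 1*2534 = -(-78)*12*(⅐) - 2534 = -(-78)*12/7 - 2534 = -26*(-36/7) - 2534 = 936/7 - 2534 = -16802/7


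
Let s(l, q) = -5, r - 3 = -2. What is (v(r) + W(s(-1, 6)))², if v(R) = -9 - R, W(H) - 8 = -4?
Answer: 36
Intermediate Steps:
r = 1 (r = 3 - 2 = 1)
W(H) = 4 (W(H) = 8 - 4 = 4)
(v(r) + W(s(-1, 6)))² = ((-9 - 1*1) + 4)² = ((-9 - 1) + 4)² = (-10 + 4)² = (-6)² = 36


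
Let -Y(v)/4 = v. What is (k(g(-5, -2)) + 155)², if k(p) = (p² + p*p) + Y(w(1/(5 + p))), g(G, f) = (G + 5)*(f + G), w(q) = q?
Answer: 594441/25 ≈ 23778.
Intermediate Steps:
Y(v) = -4*v
g(G, f) = (5 + G)*(G + f)
k(p) = -4/(5 + p) + 2*p² (k(p) = (p² + p*p) - 4/(5 + p) = (p² + p²) - 4/(5 + p) = 2*p² - 4/(5 + p) = -4/(5 + p) + 2*p²)
(k(g(-5, -2)) + 155)² = (2*(-2 + ((-5)² + 5*(-5) + 5*(-2) - 5*(-2))²*(5 + ((-5)² + 5*(-5) + 5*(-2) - 5*(-2))))/(5 + ((-5)² + 5*(-5) + 5*(-2) - 5*(-2))) + 155)² = (2*(-2 + (25 - 25 - 10 + 10)²*(5 + (25 - 25 - 10 + 10)))/(5 + (25 - 25 - 10 + 10)) + 155)² = (2*(-2 + 0²*(5 + 0))/(5 + 0) + 155)² = (2*(-2 + 0*5)/5 + 155)² = (2*(⅕)*(-2 + 0) + 155)² = (2*(⅕)*(-2) + 155)² = (-⅘ + 155)² = (771/5)² = 594441/25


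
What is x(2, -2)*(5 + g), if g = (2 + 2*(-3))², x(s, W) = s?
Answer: 42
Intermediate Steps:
g = 16 (g = (2 - 6)² = (-4)² = 16)
x(2, -2)*(5 + g) = 2*(5 + 16) = 2*21 = 42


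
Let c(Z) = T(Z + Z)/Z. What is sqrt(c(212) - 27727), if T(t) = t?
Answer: 5*I*sqrt(1109) ≈ 166.51*I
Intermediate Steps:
c(Z) = 2 (c(Z) = (Z + Z)/Z = (2*Z)/Z = 2)
sqrt(c(212) - 27727) = sqrt(2 - 27727) = sqrt(-27725) = 5*I*sqrt(1109)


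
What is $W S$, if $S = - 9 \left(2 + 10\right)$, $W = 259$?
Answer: $-27972$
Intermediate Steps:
$S = -108$ ($S = \left(-9\right) 12 = -108$)
$W S = 259 \left(-108\right) = -27972$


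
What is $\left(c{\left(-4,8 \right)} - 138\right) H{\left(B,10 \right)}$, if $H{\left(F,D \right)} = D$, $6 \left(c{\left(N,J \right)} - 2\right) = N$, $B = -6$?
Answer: $- \frac{4100}{3} \approx -1366.7$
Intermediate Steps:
$c{\left(N,J \right)} = 2 + \frac{N}{6}$
$\left(c{\left(-4,8 \right)} - 138\right) H{\left(B,10 \right)} = \left(\left(2 + \frac{1}{6} \left(-4\right)\right) - 138\right) 10 = \left(\left(2 - \frac{2}{3}\right) - 138\right) 10 = \left(\frac{4}{3} - 138\right) 10 = \left(- \frac{410}{3}\right) 10 = - \frac{4100}{3}$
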